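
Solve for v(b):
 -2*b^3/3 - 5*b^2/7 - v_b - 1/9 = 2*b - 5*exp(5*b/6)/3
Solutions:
 v(b) = C1 - b^4/6 - 5*b^3/21 - b^2 - b/9 + 2*exp(5*b/6)


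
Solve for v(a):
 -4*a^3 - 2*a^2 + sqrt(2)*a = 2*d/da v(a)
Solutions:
 v(a) = C1 - a^4/2 - a^3/3 + sqrt(2)*a^2/4


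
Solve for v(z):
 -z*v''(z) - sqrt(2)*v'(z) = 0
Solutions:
 v(z) = C1 + C2*z^(1 - sqrt(2))


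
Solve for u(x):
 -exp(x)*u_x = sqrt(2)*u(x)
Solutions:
 u(x) = C1*exp(sqrt(2)*exp(-x))


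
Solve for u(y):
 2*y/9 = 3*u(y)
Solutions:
 u(y) = 2*y/27


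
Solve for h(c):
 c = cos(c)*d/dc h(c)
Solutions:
 h(c) = C1 + Integral(c/cos(c), c)


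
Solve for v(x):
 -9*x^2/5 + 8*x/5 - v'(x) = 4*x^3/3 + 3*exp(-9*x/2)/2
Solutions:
 v(x) = C1 - x^4/3 - 3*x^3/5 + 4*x^2/5 + exp(-9*x/2)/3


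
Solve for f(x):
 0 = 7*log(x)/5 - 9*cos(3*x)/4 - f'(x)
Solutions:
 f(x) = C1 + 7*x*log(x)/5 - 7*x/5 - 3*sin(3*x)/4


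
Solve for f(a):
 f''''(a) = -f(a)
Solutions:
 f(a) = (C1*sin(sqrt(2)*a/2) + C2*cos(sqrt(2)*a/2))*exp(-sqrt(2)*a/2) + (C3*sin(sqrt(2)*a/2) + C4*cos(sqrt(2)*a/2))*exp(sqrt(2)*a/2)


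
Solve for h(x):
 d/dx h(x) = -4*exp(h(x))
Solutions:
 h(x) = log(1/(C1 + 4*x))


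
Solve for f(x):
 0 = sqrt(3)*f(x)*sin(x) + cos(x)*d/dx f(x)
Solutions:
 f(x) = C1*cos(x)^(sqrt(3))


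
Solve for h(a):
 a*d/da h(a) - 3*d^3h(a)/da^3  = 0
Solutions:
 h(a) = C1 + Integral(C2*airyai(3^(2/3)*a/3) + C3*airybi(3^(2/3)*a/3), a)


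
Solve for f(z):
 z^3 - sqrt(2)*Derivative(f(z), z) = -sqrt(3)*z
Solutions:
 f(z) = C1 + sqrt(2)*z^4/8 + sqrt(6)*z^2/4


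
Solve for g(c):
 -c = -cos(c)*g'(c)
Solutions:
 g(c) = C1 + Integral(c/cos(c), c)


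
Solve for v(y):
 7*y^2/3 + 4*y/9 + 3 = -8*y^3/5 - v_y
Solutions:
 v(y) = C1 - 2*y^4/5 - 7*y^3/9 - 2*y^2/9 - 3*y


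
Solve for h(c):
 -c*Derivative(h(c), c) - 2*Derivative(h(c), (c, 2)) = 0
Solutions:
 h(c) = C1 + C2*erf(c/2)


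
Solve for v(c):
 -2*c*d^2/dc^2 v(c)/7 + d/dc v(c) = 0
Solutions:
 v(c) = C1 + C2*c^(9/2)


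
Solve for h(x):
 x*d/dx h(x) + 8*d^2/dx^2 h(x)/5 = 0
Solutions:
 h(x) = C1 + C2*erf(sqrt(5)*x/4)


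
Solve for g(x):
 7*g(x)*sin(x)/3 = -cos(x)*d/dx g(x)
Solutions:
 g(x) = C1*cos(x)^(7/3)


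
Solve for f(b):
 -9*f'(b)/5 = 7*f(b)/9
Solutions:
 f(b) = C1*exp(-35*b/81)


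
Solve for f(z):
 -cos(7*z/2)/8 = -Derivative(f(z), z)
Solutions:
 f(z) = C1 + sin(7*z/2)/28


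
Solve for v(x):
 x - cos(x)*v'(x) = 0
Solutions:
 v(x) = C1 + Integral(x/cos(x), x)


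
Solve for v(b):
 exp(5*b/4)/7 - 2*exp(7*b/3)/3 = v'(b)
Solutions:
 v(b) = C1 + 4*exp(5*b/4)/35 - 2*exp(7*b/3)/7


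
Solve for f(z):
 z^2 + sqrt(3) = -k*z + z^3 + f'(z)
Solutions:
 f(z) = C1 + k*z^2/2 - z^4/4 + z^3/3 + sqrt(3)*z


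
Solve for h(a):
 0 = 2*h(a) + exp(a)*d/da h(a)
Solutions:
 h(a) = C1*exp(2*exp(-a))


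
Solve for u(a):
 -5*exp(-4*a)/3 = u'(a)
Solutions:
 u(a) = C1 + 5*exp(-4*a)/12


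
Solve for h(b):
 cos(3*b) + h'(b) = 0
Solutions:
 h(b) = C1 - sin(3*b)/3


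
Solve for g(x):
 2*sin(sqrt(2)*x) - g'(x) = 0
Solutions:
 g(x) = C1 - sqrt(2)*cos(sqrt(2)*x)


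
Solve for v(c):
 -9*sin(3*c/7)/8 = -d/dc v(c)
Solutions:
 v(c) = C1 - 21*cos(3*c/7)/8


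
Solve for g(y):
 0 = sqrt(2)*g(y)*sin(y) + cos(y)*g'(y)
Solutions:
 g(y) = C1*cos(y)^(sqrt(2))


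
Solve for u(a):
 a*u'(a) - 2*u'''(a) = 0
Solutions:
 u(a) = C1 + Integral(C2*airyai(2^(2/3)*a/2) + C3*airybi(2^(2/3)*a/2), a)


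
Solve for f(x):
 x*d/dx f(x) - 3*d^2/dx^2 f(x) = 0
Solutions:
 f(x) = C1 + C2*erfi(sqrt(6)*x/6)


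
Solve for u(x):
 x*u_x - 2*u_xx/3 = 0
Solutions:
 u(x) = C1 + C2*erfi(sqrt(3)*x/2)


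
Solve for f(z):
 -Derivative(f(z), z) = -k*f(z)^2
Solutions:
 f(z) = -1/(C1 + k*z)


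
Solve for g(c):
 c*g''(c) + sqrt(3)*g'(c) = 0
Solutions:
 g(c) = C1 + C2*c^(1 - sqrt(3))


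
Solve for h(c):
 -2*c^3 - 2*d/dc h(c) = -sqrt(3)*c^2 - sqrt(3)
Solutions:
 h(c) = C1 - c^4/4 + sqrt(3)*c^3/6 + sqrt(3)*c/2


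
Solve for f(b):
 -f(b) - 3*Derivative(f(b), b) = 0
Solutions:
 f(b) = C1*exp(-b/3)


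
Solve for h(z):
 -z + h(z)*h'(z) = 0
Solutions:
 h(z) = -sqrt(C1 + z^2)
 h(z) = sqrt(C1 + z^2)


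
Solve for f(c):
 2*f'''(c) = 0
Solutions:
 f(c) = C1 + C2*c + C3*c^2


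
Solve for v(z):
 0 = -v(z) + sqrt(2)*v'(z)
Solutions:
 v(z) = C1*exp(sqrt(2)*z/2)


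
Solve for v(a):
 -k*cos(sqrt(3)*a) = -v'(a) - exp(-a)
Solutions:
 v(a) = C1 + sqrt(3)*k*sin(sqrt(3)*a)/3 + exp(-a)


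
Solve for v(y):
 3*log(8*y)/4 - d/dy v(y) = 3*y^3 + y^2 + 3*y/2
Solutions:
 v(y) = C1 - 3*y^4/4 - y^3/3 - 3*y^2/4 + 3*y*log(y)/4 - 3*y/4 + 9*y*log(2)/4


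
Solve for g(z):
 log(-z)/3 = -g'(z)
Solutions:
 g(z) = C1 - z*log(-z)/3 + z/3


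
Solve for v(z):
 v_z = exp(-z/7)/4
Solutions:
 v(z) = C1 - 7*exp(-z/7)/4


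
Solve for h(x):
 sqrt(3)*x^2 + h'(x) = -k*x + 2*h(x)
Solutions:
 h(x) = C1*exp(2*x) + k*x/2 + k/4 + sqrt(3)*x^2/2 + sqrt(3)*x/2 + sqrt(3)/4


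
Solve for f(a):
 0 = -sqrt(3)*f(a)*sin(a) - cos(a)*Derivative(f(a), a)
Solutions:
 f(a) = C1*cos(a)^(sqrt(3))


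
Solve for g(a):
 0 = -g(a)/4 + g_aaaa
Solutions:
 g(a) = C1*exp(-sqrt(2)*a/2) + C2*exp(sqrt(2)*a/2) + C3*sin(sqrt(2)*a/2) + C4*cos(sqrt(2)*a/2)


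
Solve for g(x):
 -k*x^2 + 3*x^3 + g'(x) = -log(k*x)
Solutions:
 g(x) = C1 + k*x^3/3 - 3*x^4/4 - x*log(k*x) + x


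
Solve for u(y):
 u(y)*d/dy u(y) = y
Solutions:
 u(y) = -sqrt(C1 + y^2)
 u(y) = sqrt(C1 + y^2)


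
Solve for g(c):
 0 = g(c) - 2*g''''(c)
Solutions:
 g(c) = C1*exp(-2^(3/4)*c/2) + C2*exp(2^(3/4)*c/2) + C3*sin(2^(3/4)*c/2) + C4*cos(2^(3/4)*c/2)


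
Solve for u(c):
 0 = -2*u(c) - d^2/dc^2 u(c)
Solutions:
 u(c) = C1*sin(sqrt(2)*c) + C2*cos(sqrt(2)*c)


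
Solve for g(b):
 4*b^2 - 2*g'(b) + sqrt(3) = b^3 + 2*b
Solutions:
 g(b) = C1 - b^4/8 + 2*b^3/3 - b^2/2 + sqrt(3)*b/2


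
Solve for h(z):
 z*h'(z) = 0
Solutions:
 h(z) = C1


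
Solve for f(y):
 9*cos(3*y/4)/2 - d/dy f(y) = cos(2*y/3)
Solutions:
 f(y) = C1 - 3*sin(2*y/3)/2 + 6*sin(3*y/4)


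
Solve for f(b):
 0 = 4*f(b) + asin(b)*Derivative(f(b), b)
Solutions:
 f(b) = C1*exp(-4*Integral(1/asin(b), b))


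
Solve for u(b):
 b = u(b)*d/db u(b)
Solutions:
 u(b) = -sqrt(C1 + b^2)
 u(b) = sqrt(C1 + b^2)


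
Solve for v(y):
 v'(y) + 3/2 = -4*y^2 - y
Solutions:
 v(y) = C1 - 4*y^3/3 - y^2/2 - 3*y/2


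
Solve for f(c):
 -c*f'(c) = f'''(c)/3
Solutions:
 f(c) = C1 + Integral(C2*airyai(-3^(1/3)*c) + C3*airybi(-3^(1/3)*c), c)


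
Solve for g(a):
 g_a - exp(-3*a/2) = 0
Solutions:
 g(a) = C1 - 2*exp(-3*a/2)/3


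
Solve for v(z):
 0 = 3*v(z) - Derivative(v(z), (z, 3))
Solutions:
 v(z) = C3*exp(3^(1/3)*z) + (C1*sin(3^(5/6)*z/2) + C2*cos(3^(5/6)*z/2))*exp(-3^(1/3)*z/2)


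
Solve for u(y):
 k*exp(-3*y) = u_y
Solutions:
 u(y) = C1 - k*exp(-3*y)/3


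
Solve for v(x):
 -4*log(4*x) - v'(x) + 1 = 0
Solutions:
 v(x) = C1 - 4*x*log(x) - x*log(256) + 5*x


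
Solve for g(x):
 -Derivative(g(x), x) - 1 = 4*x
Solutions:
 g(x) = C1 - 2*x^2 - x


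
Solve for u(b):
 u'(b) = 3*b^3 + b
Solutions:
 u(b) = C1 + 3*b^4/4 + b^2/2


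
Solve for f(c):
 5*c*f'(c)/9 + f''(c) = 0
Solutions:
 f(c) = C1 + C2*erf(sqrt(10)*c/6)


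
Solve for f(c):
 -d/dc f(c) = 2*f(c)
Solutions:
 f(c) = C1*exp(-2*c)


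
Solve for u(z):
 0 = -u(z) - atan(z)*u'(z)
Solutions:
 u(z) = C1*exp(-Integral(1/atan(z), z))


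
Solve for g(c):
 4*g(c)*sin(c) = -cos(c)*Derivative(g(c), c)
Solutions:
 g(c) = C1*cos(c)^4


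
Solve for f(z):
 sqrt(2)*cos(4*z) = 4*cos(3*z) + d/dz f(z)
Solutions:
 f(z) = C1 - 4*sin(3*z)/3 + sqrt(2)*sin(4*z)/4


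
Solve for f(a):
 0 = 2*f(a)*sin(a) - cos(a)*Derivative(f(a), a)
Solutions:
 f(a) = C1/cos(a)^2


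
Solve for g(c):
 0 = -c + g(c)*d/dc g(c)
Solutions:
 g(c) = -sqrt(C1 + c^2)
 g(c) = sqrt(C1 + c^2)


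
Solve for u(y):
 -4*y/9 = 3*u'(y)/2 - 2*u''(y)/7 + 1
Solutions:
 u(y) = C1 + C2*exp(21*y/4) - 4*y^2/27 - 410*y/567


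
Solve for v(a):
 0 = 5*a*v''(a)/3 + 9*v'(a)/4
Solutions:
 v(a) = C1 + C2/a^(7/20)


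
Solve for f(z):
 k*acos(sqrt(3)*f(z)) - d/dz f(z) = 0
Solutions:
 Integral(1/acos(sqrt(3)*_y), (_y, f(z))) = C1 + k*z


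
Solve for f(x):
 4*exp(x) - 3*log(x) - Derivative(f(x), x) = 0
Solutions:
 f(x) = C1 - 3*x*log(x) + 3*x + 4*exp(x)


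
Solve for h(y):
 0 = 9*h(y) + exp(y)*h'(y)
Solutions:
 h(y) = C1*exp(9*exp(-y))


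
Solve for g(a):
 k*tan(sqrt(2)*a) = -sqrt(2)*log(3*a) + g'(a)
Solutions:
 g(a) = C1 + sqrt(2)*a*(log(a) - 1) + sqrt(2)*a*log(3) - sqrt(2)*k*log(cos(sqrt(2)*a))/2


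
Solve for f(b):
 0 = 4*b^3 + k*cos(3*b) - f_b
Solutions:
 f(b) = C1 + b^4 + k*sin(3*b)/3


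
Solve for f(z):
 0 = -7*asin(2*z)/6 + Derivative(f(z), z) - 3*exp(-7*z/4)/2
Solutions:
 f(z) = C1 + 7*z*asin(2*z)/6 + 7*sqrt(1 - 4*z^2)/12 - 6*exp(-7*z/4)/7


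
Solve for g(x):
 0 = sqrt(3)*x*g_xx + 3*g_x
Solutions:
 g(x) = C1 + C2*x^(1 - sqrt(3))


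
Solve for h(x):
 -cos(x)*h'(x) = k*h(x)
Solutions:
 h(x) = C1*exp(k*(log(sin(x) - 1) - log(sin(x) + 1))/2)


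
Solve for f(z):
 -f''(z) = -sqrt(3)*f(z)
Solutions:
 f(z) = C1*exp(-3^(1/4)*z) + C2*exp(3^(1/4)*z)


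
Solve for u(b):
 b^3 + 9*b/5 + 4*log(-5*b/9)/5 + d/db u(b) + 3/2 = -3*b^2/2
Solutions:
 u(b) = C1 - b^4/4 - b^3/2 - 9*b^2/10 - 4*b*log(-b)/5 + b*(-8*log(5) - 7 + 16*log(3))/10


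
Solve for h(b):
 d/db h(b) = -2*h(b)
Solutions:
 h(b) = C1*exp(-2*b)


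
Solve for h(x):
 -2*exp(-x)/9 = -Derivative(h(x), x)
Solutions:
 h(x) = C1 - 2*exp(-x)/9


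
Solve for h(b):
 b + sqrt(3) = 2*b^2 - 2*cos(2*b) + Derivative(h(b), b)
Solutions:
 h(b) = C1 - 2*b^3/3 + b^2/2 + sqrt(3)*b + sin(2*b)


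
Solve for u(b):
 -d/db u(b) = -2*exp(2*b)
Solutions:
 u(b) = C1 + exp(2*b)


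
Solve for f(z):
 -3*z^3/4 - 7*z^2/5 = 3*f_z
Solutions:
 f(z) = C1 - z^4/16 - 7*z^3/45


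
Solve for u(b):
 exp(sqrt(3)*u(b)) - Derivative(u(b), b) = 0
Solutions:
 u(b) = sqrt(3)*(2*log(-1/(C1 + b)) - log(3))/6


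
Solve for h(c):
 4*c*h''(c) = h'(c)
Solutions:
 h(c) = C1 + C2*c^(5/4)


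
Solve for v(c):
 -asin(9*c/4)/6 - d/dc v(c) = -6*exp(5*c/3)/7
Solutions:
 v(c) = C1 - c*asin(9*c/4)/6 - sqrt(16 - 81*c^2)/54 + 18*exp(5*c/3)/35


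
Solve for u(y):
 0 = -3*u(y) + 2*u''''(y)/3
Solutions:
 u(y) = C1*exp(-2^(3/4)*sqrt(3)*y/2) + C2*exp(2^(3/4)*sqrt(3)*y/2) + C3*sin(2^(3/4)*sqrt(3)*y/2) + C4*cos(2^(3/4)*sqrt(3)*y/2)


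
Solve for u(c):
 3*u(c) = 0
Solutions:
 u(c) = 0


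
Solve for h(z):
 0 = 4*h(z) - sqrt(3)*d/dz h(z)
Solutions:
 h(z) = C1*exp(4*sqrt(3)*z/3)


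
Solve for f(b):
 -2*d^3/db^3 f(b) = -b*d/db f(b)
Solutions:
 f(b) = C1 + Integral(C2*airyai(2^(2/3)*b/2) + C3*airybi(2^(2/3)*b/2), b)


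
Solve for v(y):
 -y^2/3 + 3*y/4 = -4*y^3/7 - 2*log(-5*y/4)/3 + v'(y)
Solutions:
 v(y) = C1 + y^4/7 - y^3/9 + 3*y^2/8 + 2*y*log(-y)/3 + 2*y*(-2*log(2) - 1 + log(5))/3


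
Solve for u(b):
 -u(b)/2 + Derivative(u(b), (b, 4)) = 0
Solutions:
 u(b) = C1*exp(-2^(3/4)*b/2) + C2*exp(2^(3/4)*b/2) + C3*sin(2^(3/4)*b/2) + C4*cos(2^(3/4)*b/2)


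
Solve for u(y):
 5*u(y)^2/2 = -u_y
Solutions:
 u(y) = 2/(C1 + 5*y)


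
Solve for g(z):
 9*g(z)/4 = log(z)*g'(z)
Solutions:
 g(z) = C1*exp(9*li(z)/4)


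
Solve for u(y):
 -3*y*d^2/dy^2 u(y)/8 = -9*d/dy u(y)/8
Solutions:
 u(y) = C1 + C2*y^4


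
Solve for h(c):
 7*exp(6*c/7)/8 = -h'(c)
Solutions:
 h(c) = C1 - 49*exp(6*c/7)/48


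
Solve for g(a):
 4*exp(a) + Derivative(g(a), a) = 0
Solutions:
 g(a) = C1 - 4*exp(a)


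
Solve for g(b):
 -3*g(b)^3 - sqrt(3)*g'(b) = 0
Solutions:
 g(b) = -sqrt(2)*sqrt(-1/(C1 - sqrt(3)*b))/2
 g(b) = sqrt(2)*sqrt(-1/(C1 - sqrt(3)*b))/2


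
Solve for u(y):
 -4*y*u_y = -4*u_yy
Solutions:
 u(y) = C1 + C2*erfi(sqrt(2)*y/2)


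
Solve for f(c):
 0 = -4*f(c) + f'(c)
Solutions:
 f(c) = C1*exp(4*c)


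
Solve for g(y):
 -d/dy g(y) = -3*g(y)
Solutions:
 g(y) = C1*exp(3*y)


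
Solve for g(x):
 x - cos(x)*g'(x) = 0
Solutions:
 g(x) = C1 + Integral(x/cos(x), x)


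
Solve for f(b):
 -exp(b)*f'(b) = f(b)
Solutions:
 f(b) = C1*exp(exp(-b))


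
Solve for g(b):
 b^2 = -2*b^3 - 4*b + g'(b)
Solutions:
 g(b) = C1 + b^4/2 + b^3/3 + 2*b^2


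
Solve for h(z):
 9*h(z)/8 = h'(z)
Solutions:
 h(z) = C1*exp(9*z/8)


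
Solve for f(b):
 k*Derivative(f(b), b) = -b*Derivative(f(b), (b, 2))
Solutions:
 f(b) = C1 + b^(1 - re(k))*(C2*sin(log(b)*Abs(im(k))) + C3*cos(log(b)*im(k)))


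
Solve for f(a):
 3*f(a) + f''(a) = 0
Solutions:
 f(a) = C1*sin(sqrt(3)*a) + C2*cos(sqrt(3)*a)


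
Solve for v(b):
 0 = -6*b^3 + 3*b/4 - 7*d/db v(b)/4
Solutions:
 v(b) = C1 - 6*b^4/7 + 3*b^2/14


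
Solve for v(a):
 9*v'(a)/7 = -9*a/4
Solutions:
 v(a) = C1 - 7*a^2/8


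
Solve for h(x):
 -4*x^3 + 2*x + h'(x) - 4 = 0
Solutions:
 h(x) = C1 + x^4 - x^2 + 4*x


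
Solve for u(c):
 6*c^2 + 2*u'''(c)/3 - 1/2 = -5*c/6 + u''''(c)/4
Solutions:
 u(c) = C1 + C2*c + C3*c^2 + C4*exp(8*c/3) - 3*c^5/20 - c^4/3 - 3*c^3/8


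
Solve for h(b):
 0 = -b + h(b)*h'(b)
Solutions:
 h(b) = -sqrt(C1 + b^2)
 h(b) = sqrt(C1 + b^2)


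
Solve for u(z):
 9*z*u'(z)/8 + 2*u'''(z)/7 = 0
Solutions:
 u(z) = C1 + Integral(C2*airyai(-2^(2/3)*63^(1/3)*z/4) + C3*airybi(-2^(2/3)*63^(1/3)*z/4), z)


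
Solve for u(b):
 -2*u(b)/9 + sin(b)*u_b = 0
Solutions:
 u(b) = C1*(cos(b) - 1)^(1/9)/(cos(b) + 1)^(1/9)


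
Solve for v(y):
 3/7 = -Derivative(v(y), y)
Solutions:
 v(y) = C1 - 3*y/7


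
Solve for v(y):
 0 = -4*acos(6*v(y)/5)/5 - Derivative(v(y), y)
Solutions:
 Integral(1/acos(6*_y/5), (_y, v(y))) = C1 - 4*y/5


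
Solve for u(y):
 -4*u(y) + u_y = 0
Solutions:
 u(y) = C1*exp(4*y)


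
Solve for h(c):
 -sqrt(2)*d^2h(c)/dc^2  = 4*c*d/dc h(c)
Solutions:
 h(c) = C1 + C2*erf(2^(1/4)*c)


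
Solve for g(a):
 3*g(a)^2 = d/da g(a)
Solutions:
 g(a) = -1/(C1 + 3*a)


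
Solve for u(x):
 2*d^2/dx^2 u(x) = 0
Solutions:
 u(x) = C1 + C2*x


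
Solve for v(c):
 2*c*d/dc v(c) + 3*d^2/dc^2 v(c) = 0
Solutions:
 v(c) = C1 + C2*erf(sqrt(3)*c/3)


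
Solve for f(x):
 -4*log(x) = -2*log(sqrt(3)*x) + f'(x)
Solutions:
 f(x) = C1 - 2*x*log(x) + x*log(3) + 2*x


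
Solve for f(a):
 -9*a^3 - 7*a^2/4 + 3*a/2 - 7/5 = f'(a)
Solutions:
 f(a) = C1 - 9*a^4/4 - 7*a^3/12 + 3*a^2/4 - 7*a/5


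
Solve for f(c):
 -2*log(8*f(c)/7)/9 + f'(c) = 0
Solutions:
 -9*Integral(1/(log(_y) - log(7) + 3*log(2)), (_y, f(c)))/2 = C1 - c


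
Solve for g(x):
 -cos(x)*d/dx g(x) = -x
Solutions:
 g(x) = C1 + Integral(x/cos(x), x)


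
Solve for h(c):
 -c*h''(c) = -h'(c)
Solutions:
 h(c) = C1 + C2*c^2


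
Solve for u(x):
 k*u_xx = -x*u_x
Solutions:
 u(x) = C1 + C2*sqrt(k)*erf(sqrt(2)*x*sqrt(1/k)/2)


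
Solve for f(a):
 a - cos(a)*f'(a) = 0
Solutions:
 f(a) = C1 + Integral(a/cos(a), a)


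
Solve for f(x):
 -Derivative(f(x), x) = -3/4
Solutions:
 f(x) = C1 + 3*x/4


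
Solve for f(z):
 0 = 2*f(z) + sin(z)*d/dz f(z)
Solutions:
 f(z) = C1*(cos(z) + 1)/(cos(z) - 1)


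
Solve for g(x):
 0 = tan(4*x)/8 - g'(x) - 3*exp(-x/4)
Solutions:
 g(x) = C1 + log(tan(4*x)^2 + 1)/64 + 12*exp(-x/4)


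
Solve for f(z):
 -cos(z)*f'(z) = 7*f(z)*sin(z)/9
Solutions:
 f(z) = C1*cos(z)^(7/9)


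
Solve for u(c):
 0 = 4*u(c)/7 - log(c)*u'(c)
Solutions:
 u(c) = C1*exp(4*li(c)/7)


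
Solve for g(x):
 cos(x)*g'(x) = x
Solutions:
 g(x) = C1 + Integral(x/cos(x), x)


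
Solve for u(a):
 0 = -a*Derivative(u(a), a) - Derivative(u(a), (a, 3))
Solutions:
 u(a) = C1 + Integral(C2*airyai(-a) + C3*airybi(-a), a)


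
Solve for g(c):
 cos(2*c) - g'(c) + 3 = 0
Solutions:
 g(c) = C1 + 3*c + sin(2*c)/2


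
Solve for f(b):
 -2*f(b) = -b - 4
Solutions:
 f(b) = b/2 + 2


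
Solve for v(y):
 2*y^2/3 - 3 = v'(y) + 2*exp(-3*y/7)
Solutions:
 v(y) = C1 + 2*y^3/9 - 3*y + 14*exp(-3*y/7)/3


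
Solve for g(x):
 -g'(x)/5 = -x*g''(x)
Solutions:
 g(x) = C1 + C2*x^(6/5)


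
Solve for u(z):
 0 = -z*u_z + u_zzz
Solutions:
 u(z) = C1 + Integral(C2*airyai(z) + C3*airybi(z), z)


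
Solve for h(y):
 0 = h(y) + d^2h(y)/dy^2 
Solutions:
 h(y) = C1*sin(y) + C2*cos(y)


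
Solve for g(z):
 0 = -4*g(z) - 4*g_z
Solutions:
 g(z) = C1*exp(-z)


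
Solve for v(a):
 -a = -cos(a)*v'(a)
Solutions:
 v(a) = C1 + Integral(a/cos(a), a)


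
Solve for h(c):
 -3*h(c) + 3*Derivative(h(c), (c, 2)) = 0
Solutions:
 h(c) = C1*exp(-c) + C2*exp(c)


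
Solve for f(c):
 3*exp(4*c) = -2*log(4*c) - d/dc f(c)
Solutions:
 f(c) = C1 - 2*c*log(c) + 2*c*(1 - 2*log(2)) - 3*exp(4*c)/4


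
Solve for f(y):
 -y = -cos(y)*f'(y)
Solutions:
 f(y) = C1 + Integral(y/cos(y), y)


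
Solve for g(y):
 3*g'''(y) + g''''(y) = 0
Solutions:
 g(y) = C1 + C2*y + C3*y^2 + C4*exp(-3*y)


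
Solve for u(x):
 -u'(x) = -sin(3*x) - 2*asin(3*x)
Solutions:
 u(x) = C1 + 2*x*asin(3*x) + 2*sqrt(1 - 9*x^2)/3 - cos(3*x)/3


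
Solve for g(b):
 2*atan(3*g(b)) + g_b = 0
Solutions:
 Integral(1/atan(3*_y), (_y, g(b))) = C1 - 2*b


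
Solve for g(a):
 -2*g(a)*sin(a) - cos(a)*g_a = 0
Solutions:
 g(a) = C1*cos(a)^2


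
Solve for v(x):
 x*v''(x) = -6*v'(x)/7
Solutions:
 v(x) = C1 + C2*x^(1/7)


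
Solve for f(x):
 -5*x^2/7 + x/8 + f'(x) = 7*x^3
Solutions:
 f(x) = C1 + 7*x^4/4 + 5*x^3/21 - x^2/16


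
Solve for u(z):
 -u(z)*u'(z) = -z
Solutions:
 u(z) = -sqrt(C1 + z^2)
 u(z) = sqrt(C1 + z^2)


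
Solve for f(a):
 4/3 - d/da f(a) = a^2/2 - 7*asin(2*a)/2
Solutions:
 f(a) = C1 - a^3/6 + 7*a*asin(2*a)/2 + 4*a/3 + 7*sqrt(1 - 4*a^2)/4


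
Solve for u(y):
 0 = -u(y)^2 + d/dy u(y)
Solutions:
 u(y) = -1/(C1 + y)


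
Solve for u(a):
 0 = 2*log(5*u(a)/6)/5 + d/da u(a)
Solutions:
 5*Integral(1/(log(_y) - log(6) + log(5)), (_y, u(a)))/2 = C1 - a


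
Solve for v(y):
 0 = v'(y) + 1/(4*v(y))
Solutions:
 v(y) = -sqrt(C1 - 2*y)/2
 v(y) = sqrt(C1 - 2*y)/2


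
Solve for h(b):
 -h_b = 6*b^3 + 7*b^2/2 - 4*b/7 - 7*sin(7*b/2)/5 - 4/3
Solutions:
 h(b) = C1 - 3*b^4/2 - 7*b^3/6 + 2*b^2/7 + 4*b/3 - 2*cos(7*b/2)/5


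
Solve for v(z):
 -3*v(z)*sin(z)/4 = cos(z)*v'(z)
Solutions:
 v(z) = C1*cos(z)^(3/4)


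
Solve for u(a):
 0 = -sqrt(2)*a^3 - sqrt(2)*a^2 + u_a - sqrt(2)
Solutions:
 u(a) = C1 + sqrt(2)*a^4/4 + sqrt(2)*a^3/3 + sqrt(2)*a


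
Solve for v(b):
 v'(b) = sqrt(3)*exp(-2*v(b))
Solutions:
 v(b) = log(-sqrt(C1 + 2*sqrt(3)*b))
 v(b) = log(C1 + 2*sqrt(3)*b)/2


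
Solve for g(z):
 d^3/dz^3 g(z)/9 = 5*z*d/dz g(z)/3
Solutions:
 g(z) = C1 + Integral(C2*airyai(15^(1/3)*z) + C3*airybi(15^(1/3)*z), z)


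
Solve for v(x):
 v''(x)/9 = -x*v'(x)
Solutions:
 v(x) = C1 + C2*erf(3*sqrt(2)*x/2)


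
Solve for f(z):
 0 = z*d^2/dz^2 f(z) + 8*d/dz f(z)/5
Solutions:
 f(z) = C1 + C2/z^(3/5)


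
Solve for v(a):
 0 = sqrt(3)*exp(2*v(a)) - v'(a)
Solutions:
 v(a) = log(-sqrt(-1/(C1 + sqrt(3)*a))) - log(2)/2
 v(a) = log(-1/(C1 + sqrt(3)*a))/2 - log(2)/2


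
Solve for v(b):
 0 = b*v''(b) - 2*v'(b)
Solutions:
 v(b) = C1 + C2*b^3


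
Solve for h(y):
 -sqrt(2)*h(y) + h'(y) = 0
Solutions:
 h(y) = C1*exp(sqrt(2)*y)


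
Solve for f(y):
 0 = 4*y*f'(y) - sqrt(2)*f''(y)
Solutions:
 f(y) = C1 + C2*erfi(2^(1/4)*y)


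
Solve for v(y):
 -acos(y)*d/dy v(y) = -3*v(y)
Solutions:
 v(y) = C1*exp(3*Integral(1/acos(y), y))


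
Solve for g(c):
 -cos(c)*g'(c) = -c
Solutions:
 g(c) = C1 + Integral(c/cos(c), c)


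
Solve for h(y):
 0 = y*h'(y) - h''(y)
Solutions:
 h(y) = C1 + C2*erfi(sqrt(2)*y/2)


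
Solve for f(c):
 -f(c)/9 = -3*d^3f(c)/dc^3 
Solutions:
 f(c) = C3*exp(c/3) + (C1*sin(sqrt(3)*c/6) + C2*cos(sqrt(3)*c/6))*exp(-c/6)


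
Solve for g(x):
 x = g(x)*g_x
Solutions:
 g(x) = -sqrt(C1 + x^2)
 g(x) = sqrt(C1 + x^2)


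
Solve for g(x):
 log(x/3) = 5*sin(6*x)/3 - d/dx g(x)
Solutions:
 g(x) = C1 - x*log(x) + x + x*log(3) - 5*cos(6*x)/18


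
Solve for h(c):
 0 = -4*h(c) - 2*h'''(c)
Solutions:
 h(c) = C3*exp(-2^(1/3)*c) + (C1*sin(2^(1/3)*sqrt(3)*c/2) + C2*cos(2^(1/3)*sqrt(3)*c/2))*exp(2^(1/3)*c/2)


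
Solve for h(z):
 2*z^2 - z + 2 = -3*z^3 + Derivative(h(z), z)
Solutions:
 h(z) = C1 + 3*z^4/4 + 2*z^3/3 - z^2/2 + 2*z


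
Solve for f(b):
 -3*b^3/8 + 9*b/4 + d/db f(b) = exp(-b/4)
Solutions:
 f(b) = C1 + 3*b^4/32 - 9*b^2/8 - 4*exp(-b/4)


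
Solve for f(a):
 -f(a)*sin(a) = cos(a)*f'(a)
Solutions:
 f(a) = C1*cos(a)


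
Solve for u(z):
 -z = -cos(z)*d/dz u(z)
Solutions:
 u(z) = C1 + Integral(z/cos(z), z)


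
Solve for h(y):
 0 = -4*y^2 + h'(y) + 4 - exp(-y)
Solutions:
 h(y) = C1 + 4*y^3/3 - 4*y - exp(-y)


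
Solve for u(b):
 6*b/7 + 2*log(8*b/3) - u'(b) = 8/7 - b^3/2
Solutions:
 u(b) = C1 + b^4/8 + 3*b^2/7 + 2*b*log(b) - 22*b/7 - 2*b*log(3) + 6*b*log(2)


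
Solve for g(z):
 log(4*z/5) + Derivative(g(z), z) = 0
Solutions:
 g(z) = C1 - z*log(z) + z*log(5/4) + z


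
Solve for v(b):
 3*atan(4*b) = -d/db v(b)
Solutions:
 v(b) = C1 - 3*b*atan(4*b) + 3*log(16*b^2 + 1)/8


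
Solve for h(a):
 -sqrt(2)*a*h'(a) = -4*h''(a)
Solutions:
 h(a) = C1 + C2*erfi(2^(3/4)*a/4)


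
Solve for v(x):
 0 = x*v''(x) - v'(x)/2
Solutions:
 v(x) = C1 + C2*x^(3/2)


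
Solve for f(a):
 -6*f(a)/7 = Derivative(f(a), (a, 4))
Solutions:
 f(a) = (C1*sin(14^(3/4)*3^(1/4)*a/14) + C2*cos(14^(3/4)*3^(1/4)*a/14))*exp(-14^(3/4)*3^(1/4)*a/14) + (C3*sin(14^(3/4)*3^(1/4)*a/14) + C4*cos(14^(3/4)*3^(1/4)*a/14))*exp(14^(3/4)*3^(1/4)*a/14)


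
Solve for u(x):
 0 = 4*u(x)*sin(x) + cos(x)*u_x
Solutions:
 u(x) = C1*cos(x)^4


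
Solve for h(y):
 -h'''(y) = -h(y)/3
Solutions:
 h(y) = C3*exp(3^(2/3)*y/3) + (C1*sin(3^(1/6)*y/2) + C2*cos(3^(1/6)*y/2))*exp(-3^(2/3)*y/6)


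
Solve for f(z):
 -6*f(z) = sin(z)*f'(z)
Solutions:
 f(z) = C1*(cos(z)^3 + 3*cos(z)^2 + 3*cos(z) + 1)/(cos(z)^3 - 3*cos(z)^2 + 3*cos(z) - 1)


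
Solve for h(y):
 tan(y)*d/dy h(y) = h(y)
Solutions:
 h(y) = C1*sin(y)


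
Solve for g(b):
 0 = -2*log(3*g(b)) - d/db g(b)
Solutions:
 Integral(1/(log(_y) + log(3)), (_y, g(b)))/2 = C1 - b


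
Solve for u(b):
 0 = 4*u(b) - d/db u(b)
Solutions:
 u(b) = C1*exp(4*b)


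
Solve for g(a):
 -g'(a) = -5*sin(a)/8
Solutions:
 g(a) = C1 - 5*cos(a)/8


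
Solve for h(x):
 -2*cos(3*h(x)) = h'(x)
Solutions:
 h(x) = -asin((C1 + exp(12*x))/(C1 - exp(12*x)))/3 + pi/3
 h(x) = asin((C1 + exp(12*x))/(C1 - exp(12*x)))/3


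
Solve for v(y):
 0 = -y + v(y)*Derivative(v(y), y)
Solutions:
 v(y) = -sqrt(C1 + y^2)
 v(y) = sqrt(C1 + y^2)


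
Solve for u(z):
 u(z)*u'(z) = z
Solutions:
 u(z) = -sqrt(C1 + z^2)
 u(z) = sqrt(C1 + z^2)


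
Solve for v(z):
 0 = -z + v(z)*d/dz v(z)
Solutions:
 v(z) = -sqrt(C1 + z^2)
 v(z) = sqrt(C1 + z^2)


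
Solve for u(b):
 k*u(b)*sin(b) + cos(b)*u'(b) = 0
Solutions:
 u(b) = C1*exp(k*log(cos(b)))


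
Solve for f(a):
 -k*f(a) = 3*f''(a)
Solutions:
 f(a) = C1*exp(-sqrt(3)*a*sqrt(-k)/3) + C2*exp(sqrt(3)*a*sqrt(-k)/3)


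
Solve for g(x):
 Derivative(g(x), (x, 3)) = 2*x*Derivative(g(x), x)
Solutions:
 g(x) = C1 + Integral(C2*airyai(2^(1/3)*x) + C3*airybi(2^(1/3)*x), x)


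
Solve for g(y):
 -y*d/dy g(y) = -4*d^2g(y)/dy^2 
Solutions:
 g(y) = C1 + C2*erfi(sqrt(2)*y/4)


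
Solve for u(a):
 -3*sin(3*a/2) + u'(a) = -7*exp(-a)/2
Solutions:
 u(a) = C1 - 2*cos(3*a/2) + 7*exp(-a)/2


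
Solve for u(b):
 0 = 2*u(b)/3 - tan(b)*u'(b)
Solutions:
 u(b) = C1*sin(b)^(2/3)


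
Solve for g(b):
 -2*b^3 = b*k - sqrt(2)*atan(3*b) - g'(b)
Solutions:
 g(b) = C1 + b^4/2 + b^2*k/2 - sqrt(2)*(b*atan(3*b) - log(9*b^2 + 1)/6)


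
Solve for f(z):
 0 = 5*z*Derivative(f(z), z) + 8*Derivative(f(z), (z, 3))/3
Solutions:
 f(z) = C1 + Integral(C2*airyai(-15^(1/3)*z/2) + C3*airybi(-15^(1/3)*z/2), z)


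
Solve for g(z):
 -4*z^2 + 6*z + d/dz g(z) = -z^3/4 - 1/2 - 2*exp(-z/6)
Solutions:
 g(z) = C1 - z^4/16 + 4*z^3/3 - 3*z^2 - z/2 + 12*exp(-z/6)


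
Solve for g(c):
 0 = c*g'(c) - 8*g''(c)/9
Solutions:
 g(c) = C1 + C2*erfi(3*c/4)


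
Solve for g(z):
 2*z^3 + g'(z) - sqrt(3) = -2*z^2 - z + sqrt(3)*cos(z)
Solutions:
 g(z) = C1 - z^4/2 - 2*z^3/3 - z^2/2 + sqrt(3)*z + sqrt(3)*sin(z)


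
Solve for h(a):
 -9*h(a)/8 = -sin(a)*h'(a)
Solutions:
 h(a) = C1*(cos(a) - 1)^(9/16)/(cos(a) + 1)^(9/16)


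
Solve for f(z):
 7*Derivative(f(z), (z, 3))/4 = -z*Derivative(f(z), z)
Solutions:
 f(z) = C1 + Integral(C2*airyai(-14^(2/3)*z/7) + C3*airybi(-14^(2/3)*z/7), z)


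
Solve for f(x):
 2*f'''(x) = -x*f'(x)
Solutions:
 f(x) = C1 + Integral(C2*airyai(-2^(2/3)*x/2) + C3*airybi(-2^(2/3)*x/2), x)


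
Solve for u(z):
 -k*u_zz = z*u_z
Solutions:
 u(z) = C1 + C2*sqrt(k)*erf(sqrt(2)*z*sqrt(1/k)/2)


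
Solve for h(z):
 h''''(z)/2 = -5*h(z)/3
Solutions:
 h(z) = (C1*sin(5^(1/4)*6^(3/4)*z/6) + C2*cos(5^(1/4)*6^(3/4)*z/6))*exp(-5^(1/4)*6^(3/4)*z/6) + (C3*sin(5^(1/4)*6^(3/4)*z/6) + C4*cos(5^(1/4)*6^(3/4)*z/6))*exp(5^(1/4)*6^(3/4)*z/6)


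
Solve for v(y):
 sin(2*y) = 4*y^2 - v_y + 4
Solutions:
 v(y) = C1 + 4*y^3/3 + 4*y + cos(2*y)/2


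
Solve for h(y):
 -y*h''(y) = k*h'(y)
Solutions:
 h(y) = C1 + y^(1 - re(k))*(C2*sin(log(y)*Abs(im(k))) + C3*cos(log(y)*im(k)))


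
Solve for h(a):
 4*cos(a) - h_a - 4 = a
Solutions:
 h(a) = C1 - a^2/2 - 4*a + 4*sin(a)


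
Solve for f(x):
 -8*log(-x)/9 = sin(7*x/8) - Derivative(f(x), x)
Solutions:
 f(x) = C1 + 8*x*log(-x)/9 - 8*x/9 - 8*cos(7*x/8)/7


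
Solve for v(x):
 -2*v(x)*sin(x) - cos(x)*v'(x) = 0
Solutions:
 v(x) = C1*cos(x)^2


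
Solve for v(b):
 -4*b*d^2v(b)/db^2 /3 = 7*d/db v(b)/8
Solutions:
 v(b) = C1 + C2*b^(11/32)


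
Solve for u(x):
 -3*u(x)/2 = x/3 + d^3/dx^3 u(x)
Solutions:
 u(x) = C3*exp(-2^(2/3)*3^(1/3)*x/2) - 2*x/9 + (C1*sin(2^(2/3)*3^(5/6)*x/4) + C2*cos(2^(2/3)*3^(5/6)*x/4))*exp(2^(2/3)*3^(1/3)*x/4)


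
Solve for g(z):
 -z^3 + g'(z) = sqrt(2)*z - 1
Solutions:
 g(z) = C1 + z^4/4 + sqrt(2)*z^2/2 - z


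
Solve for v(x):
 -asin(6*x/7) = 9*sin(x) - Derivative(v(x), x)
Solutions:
 v(x) = C1 + x*asin(6*x/7) + sqrt(49 - 36*x^2)/6 - 9*cos(x)


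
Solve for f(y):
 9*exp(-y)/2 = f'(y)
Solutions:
 f(y) = C1 - 9*exp(-y)/2


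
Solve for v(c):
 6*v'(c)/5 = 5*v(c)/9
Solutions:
 v(c) = C1*exp(25*c/54)


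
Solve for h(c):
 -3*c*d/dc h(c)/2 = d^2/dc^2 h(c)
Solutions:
 h(c) = C1 + C2*erf(sqrt(3)*c/2)


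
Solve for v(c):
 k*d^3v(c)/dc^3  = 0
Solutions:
 v(c) = C1 + C2*c + C3*c^2


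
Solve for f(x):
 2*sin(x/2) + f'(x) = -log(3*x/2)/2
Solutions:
 f(x) = C1 - x*log(x)/2 - x*log(3) + x/2 + x*log(6)/2 + 4*cos(x/2)


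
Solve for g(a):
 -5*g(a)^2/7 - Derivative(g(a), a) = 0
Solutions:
 g(a) = 7/(C1 + 5*a)


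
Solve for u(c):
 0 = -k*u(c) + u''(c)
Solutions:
 u(c) = C1*exp(-c*sqrt(k)) + C2*exp(c*sqrt(k))


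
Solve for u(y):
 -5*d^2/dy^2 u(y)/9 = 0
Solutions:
 u(y) = C1 + C2*y


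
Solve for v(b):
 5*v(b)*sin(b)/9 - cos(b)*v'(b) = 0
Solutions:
 v(b) = C1/cos(b)^(5/9)


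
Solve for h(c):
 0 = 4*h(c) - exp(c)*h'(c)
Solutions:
 h(c) = C1*exp(-4*exp(-c))


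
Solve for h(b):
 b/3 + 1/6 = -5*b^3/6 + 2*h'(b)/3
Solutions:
 h(b) = C1 + 5*b^4/16 + b^2/4 + b/4


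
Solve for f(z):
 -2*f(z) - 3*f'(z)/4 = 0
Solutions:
 f(z) = C1*exp(-8*z/3)


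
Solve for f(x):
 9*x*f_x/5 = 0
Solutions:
 f(x) = C1


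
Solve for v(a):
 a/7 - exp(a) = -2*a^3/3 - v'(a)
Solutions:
 v(a) = C1 - a^4/6 - a^2/14 + exp(a)


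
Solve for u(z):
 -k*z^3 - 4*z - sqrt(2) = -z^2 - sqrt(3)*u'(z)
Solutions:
 u(z) = C1 + sqrt(3)*k*z^4/12 - sqrt(3)*z^3/9 + 2*sqrt(3)*z^2/3 + sqrt(6)*z/3


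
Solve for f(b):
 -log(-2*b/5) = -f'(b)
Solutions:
 f(b) = C1 + b*log(-b) + b*(-log(5) - 1 + log(2))


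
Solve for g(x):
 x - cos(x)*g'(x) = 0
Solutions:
 g(x) = C1 + Integral(x/cos(x), x)


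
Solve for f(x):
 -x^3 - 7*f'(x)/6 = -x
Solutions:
 f(x) = C1 - 3*x^4/14 + 3*x^2/7


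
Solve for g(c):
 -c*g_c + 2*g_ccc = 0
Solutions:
 g(c) = C1 + Integral(C2*airyai(2^(2/3)*c/2) + C3*airybi(2^(2/3)*c/2), c)


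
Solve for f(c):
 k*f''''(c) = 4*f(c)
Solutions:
 f(c) = C1*exp(-sqrt(2)*c*(1/k)^(1/4)) + C2*exp(sqrt(2)*c*(1/k)^(1/4)) + C3*exp(-sqrt(2)*I*c*(1/k)^(1/4)) + C4*exp(sqrt(2)*I*c*(1/k)^(1/4))


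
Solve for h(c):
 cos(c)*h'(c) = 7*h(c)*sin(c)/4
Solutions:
 h(c) = C1/cos(c)^(7/4)


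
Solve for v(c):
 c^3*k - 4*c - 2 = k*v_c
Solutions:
 v(c) = C1 + c^4/4 - 2*c^2/k - 2*c/k


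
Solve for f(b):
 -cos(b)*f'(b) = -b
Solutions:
 f(b) = C1 + Integral(b/cos(b), b)


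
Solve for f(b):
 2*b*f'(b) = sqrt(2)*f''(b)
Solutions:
 f(b) = C1 + C2*erfi(2^(3/4)*b/2)


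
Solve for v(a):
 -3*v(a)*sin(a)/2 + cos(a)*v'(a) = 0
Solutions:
 v(a) = C1/cos(a)^(3/2)


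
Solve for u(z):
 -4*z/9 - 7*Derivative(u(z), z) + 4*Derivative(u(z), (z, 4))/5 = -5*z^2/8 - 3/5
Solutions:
 u(z) = C1 + C4*exp(70^(1/3)*z/2) + 5*z^3/168 - 2*z^2/63 + 3*z/35 + (C2*sin(sqrt(3)*70^(1/3)*z/4) + C3*cos(sqrt(3)*70^(1/3)*z/4))*exp(-70^(1/3)*z/4)


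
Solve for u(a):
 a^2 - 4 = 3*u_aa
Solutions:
 u(a) = C1 + C2*a + a^4/36 - 2*a^2/3


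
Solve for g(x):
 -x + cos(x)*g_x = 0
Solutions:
 g(x) = C1 + Integral(x/cos(x), x)


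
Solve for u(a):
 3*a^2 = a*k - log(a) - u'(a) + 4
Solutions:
 u(a) = C1 - a^3 + a^2*k/2 - a*log(a) + 5*a


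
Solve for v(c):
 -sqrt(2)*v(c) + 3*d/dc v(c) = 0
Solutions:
 v(c) = C1*exp(sqrt(2)*c/3)


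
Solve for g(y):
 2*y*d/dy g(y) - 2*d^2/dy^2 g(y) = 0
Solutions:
 g(y) = C1 + C2*erfi(sqrt(2)*y/2)


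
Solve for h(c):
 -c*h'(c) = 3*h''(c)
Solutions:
 h(c) = C1 + C2*erf(sqrt(6)*c/6)


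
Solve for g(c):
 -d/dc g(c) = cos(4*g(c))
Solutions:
 g(c) = -asin((C1 + exp(8*c))/(C1 - exp(8*c)))/4 + pi/4
 g(c) = asin((C1 + exp(8*c))/(C1 - exp(8*c)))/4


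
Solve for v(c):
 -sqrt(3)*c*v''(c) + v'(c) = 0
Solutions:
 v(c) = C1 + C2*c^(sqrt(3)/3 + 1)


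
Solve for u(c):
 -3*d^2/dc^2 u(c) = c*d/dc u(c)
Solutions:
 u(c) = C1 + C2*erf(sqrt(6)*c/6)


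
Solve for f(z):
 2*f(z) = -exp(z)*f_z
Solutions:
 f(z) = C1*exp(2*exp(-z))


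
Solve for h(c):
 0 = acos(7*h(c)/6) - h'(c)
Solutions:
 Integral(1/acos(7*_y/6), (_y, h(c))) = C1 + c


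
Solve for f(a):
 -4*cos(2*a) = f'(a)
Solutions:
 f(a) = C1 - 2*sin(2*a)


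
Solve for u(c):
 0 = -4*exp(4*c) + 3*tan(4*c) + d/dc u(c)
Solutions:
 u(c) = C1 + exp(4*c) + 3*log(cos(4*c))/4


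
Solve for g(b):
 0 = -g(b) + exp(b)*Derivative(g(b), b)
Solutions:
 g(b) = C1*exp(-exp(-b))


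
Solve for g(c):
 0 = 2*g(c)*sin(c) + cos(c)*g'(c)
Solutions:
 g(c) = C1*cos(c)^2


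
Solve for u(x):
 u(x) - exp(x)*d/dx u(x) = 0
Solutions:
 u(x) = C1*exp(-exp(-x))


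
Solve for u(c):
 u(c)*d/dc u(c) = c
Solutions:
 u(c) = -sqrt(C1 + c^2)
 u(c) = sqrt(C1 + c^2)


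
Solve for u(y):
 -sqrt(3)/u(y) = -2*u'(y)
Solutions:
 u(y) = -sqrt(C1 + sqrt(3)*y)
 u(y) = sqrt(C1 + sqrt(3)*y)


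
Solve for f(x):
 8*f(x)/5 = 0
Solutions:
 f(x) = 0


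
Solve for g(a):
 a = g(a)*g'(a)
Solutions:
 g(a) = -sqrt(C1 + a^2)
 g(a) = sqrt(C1 + a^2)


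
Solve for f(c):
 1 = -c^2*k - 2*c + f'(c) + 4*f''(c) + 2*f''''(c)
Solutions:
 f(c) = C1 + C2*exp(-6^(1/3)*c*(-(9 + sqrt(465))^(1/3) + 4*6^(1/3)/(9 + sqrt(465))^(1/3))/12)*sin(2^(1/3)*3^(1/6)*c*(2^(1/3)/(9 + sqrt(465))^(1/3) + 3^(2/3)*(9 + sqrt(465))^(1/3)/12)) + C3*exp(-6^(1/3)*c*(-(9 + sqrt(465))^(1/3) + 4*6^(1/3)/(9 + sqrt(465))^(1/3))/12)*cos(2^(1/3)*3^(1/6)*c*(2^(1/3)/(9 + sqrt(465))^(1/3) + 3^(2/3)*(9 + sqrt(465))^(1/3)/12)) + C4*exp(6^(1/3)*c*(-(9 + sqrt(465))^(1/3) + 4*6^(1/3)/(9 + sqrt(465))^(1/3))/6) + c^3*k/3 - 4*c^2*k + c^2 + 32*c*k - 7*c


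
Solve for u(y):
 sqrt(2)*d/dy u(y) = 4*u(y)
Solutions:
 u(y) = C1*exp(2*sqrt(2)*y)


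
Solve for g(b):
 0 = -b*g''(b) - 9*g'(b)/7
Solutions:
 g(b) = C1 + C2/b^(2/7)


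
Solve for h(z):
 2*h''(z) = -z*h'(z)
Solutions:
 h(z) = C1 + C2*erf(z/2)


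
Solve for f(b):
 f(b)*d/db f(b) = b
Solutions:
 f(b) = -sqrt(C1 + b^2)
 f(b) = sqrt(C1 + b^2)


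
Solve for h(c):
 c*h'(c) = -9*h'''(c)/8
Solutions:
 h(c) = C1 + Integral(C2*airyai(-2*3^(1/3)*c/3) + C3*airybi(-2*3^(1/3)*c/3), c)


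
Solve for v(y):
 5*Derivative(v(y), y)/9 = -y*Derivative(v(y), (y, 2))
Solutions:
 v(y) = C1 + C2*y^(4/9)


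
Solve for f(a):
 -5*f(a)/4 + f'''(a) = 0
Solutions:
 f(a) = C3*exp(10^(1/3)*a/2) + (C1*sin(10^(1/3)*sqrt(3)*a/4) + C2*cos(10^(1/3)*sqrt(3)*a/4))*exp(-10^(1/3)*a/4)


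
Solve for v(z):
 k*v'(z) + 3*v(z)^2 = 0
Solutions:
 v(z) = k/(C1*k + 3*z)


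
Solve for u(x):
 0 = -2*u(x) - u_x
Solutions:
 u(x) = C1*exp(-2*x)


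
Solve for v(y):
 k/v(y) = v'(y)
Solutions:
 v(y) = -sqrt(C1 + 2*k*y)
 v(y) = sqrt(C1 + 2*k*y)


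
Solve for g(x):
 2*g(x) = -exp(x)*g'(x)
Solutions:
 g(x) = C1*exp(2*exp(-x))


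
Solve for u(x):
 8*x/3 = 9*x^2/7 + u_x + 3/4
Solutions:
 u(x) = C1 - 3*x^3/7 + 4*x^2/3 - 3*x/4


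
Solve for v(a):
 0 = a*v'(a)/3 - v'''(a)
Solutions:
 v(a) = C1 + Integral(C2*airyai(3^(2/3)*a/3) + C3*airybi(3^(2/3)*a/3), a)


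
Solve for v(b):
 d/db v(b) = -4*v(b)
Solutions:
 v(b) = C1*exp(-4*b)


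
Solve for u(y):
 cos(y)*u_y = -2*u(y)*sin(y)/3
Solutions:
 u(y) = C1*cos(y)^(2/3)


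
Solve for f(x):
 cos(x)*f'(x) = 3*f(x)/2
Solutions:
 f(x) = C1*(sin(x) + 1)^(3/4)/(sin(x) - 1)^(3/4)


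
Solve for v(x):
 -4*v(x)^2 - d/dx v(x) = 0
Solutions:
 v(x) = 1/(C1 + 4*x)


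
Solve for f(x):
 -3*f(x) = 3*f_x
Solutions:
 f(x) = C1*exp(-x)


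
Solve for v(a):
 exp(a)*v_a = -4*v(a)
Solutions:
 v(a) = C1*exp(4*exp(-a))


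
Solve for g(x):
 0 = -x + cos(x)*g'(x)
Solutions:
 g(x) = C1 + Integral(x/cos(x), x)


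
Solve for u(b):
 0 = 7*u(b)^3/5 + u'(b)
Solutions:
 u(b) = -sqrt(10)*sqrt(-1/(C1 - 7*b))/2
 u(b) = sqrt(10)*sqrt(-1/(C1 - 7*b))/2


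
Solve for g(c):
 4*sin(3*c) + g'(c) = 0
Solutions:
 g(c) = C1 + 4*cos(3*c)/3


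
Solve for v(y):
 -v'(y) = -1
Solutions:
 v(y) = C1 + y


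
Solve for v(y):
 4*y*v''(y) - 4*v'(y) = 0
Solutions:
 v(y) = C1 + C2*y^2


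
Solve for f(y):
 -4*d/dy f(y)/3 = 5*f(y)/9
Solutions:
 f(y) = C1*exp(-5*y/12)


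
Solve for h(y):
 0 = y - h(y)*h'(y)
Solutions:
 h(y) = -sqrt(C1 + y^2)
 h(y) = sqrt(C1 + y^2)


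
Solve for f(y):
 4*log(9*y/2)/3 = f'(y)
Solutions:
 f(y) = C1 + 4*y*log(y)/3 - 4*y/3 - 4*y*log(2)/3 + 8*y*log(3)/3


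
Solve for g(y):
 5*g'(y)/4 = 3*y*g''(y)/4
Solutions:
 g(y) = C1 + C2*y^(8/3)


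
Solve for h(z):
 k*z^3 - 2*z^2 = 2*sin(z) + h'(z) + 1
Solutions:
 h(z) = C1 + k*z^4/4 - 2*z^3/3 - z + 2*cos(z)


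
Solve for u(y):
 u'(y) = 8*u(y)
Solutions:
 u(y) = C1*exp(8*y)


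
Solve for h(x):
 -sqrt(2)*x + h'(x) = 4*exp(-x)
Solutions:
 h(x) = C1 + sqrt(2)*x^2/2 - 4*exp(-x)


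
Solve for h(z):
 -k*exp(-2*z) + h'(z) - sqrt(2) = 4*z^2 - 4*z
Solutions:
 h(z) = C1 - k*exp(-2*z)/2 + 4*z^3/3 - 2*z^2 + sqrt(2)*z


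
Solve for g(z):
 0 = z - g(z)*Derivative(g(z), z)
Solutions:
 g(z) = -sqrt(C1 + z^2)
 g(z) = sqrt(C1 + z^2)


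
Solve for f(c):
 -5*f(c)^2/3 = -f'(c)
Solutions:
 f(c) = -3/(C1 + 5*c)


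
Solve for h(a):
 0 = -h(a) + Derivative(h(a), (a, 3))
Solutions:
 h(a) = C3*exp(a) + (C1*sin(sqrt(3)*a/2) + C2*cos(sqrt(3)*a/2))*exp(-a/2)


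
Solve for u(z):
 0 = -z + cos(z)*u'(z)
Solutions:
 u(z) = C1 + Integral(z/cos(z), z)


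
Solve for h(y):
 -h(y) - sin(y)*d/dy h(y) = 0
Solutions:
 h(y) = C1*sqrt(cos(y) + 1)/sqrt(cos(y) - 1)


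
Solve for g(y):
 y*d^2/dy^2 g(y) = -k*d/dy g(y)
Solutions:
 g(y) = C1 + y^(1 - re(k))*(C2*sin(log(y)*Abs(im(k))) + C3*cos(log(y)*im(k)))


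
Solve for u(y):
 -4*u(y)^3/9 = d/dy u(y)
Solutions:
 u(y) = -3*sqrt(2)*sqrt(-1/(C1 - 4*y))/2
 u(y) = 3*sqrt(2)*sqrt(-1/(C1 - 4*y))/2


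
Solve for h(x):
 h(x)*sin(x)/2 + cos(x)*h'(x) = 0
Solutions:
 h(x) = C1*sqrt(cos(x))


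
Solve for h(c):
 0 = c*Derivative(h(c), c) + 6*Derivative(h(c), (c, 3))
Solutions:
 h(c) = C1 + Integral(C2*airyai(-6^(2/3)*c/6) + C3*airybi(-6^(2/3)*c/6), c)


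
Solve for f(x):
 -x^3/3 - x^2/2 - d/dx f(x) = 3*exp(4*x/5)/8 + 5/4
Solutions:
 f(x) = C1 - x^4/12 - x^3/6 - 5*x/4 - 15*exp(4*x/5)/32


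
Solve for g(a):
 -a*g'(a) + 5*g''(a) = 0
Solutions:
 g(a) = C1 + C2*erfi(sqrt(10)*a/10)


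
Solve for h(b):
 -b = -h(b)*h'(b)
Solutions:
 h(b) = -sqrt(C1 + b^2)
 h(b) = sqrt(C1 + b^2)


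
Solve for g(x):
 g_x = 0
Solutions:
 g(x) = C1


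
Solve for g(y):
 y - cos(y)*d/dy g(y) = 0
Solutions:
 g(y) = C1 + Integral(y/cos(y), y)


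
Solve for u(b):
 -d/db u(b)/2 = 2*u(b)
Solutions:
 u(b) = C1*exp(-4*b)


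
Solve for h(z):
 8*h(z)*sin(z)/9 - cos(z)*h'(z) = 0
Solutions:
 h(z) = C1/cos(z)^(8/9)


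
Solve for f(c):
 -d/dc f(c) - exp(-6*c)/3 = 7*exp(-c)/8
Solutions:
 f(c) = C1 + 7*exp(-c)/8 + exp(-6*c)/18


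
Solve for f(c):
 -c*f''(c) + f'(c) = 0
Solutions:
 f(c) = C1 + C2*c^2


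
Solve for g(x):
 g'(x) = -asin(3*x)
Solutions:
 g(x) = C1 - x*asin(3*x) - sqrt(1 - 9*x^2)/3


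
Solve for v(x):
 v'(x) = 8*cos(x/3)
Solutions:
 v(x) = C1 + 24*sin(x/3)


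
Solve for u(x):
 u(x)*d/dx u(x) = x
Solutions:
 u(x) = -sqrt(C1 + x^2)
 u(x) = sqrt(C1 + x^2)


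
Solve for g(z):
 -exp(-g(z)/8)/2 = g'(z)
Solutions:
 g(z) = 8*log(C1 - z/16)


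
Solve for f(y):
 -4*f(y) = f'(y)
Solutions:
 f(y) = C1*exp(-4*y)


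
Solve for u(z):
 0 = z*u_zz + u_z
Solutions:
 u(z) = C1 + C2*log(z)


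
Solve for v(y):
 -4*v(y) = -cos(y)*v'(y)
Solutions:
 v(y) = C1*(sin(y)^2 + 2*sin(y) + 1)/(sin(y)^2 - 2*sin(y) + 1)


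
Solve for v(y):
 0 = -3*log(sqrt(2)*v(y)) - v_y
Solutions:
 2*Integral(1/(2*log(_y) + log(2)), (_y, v(y)))/3 = C1 - y


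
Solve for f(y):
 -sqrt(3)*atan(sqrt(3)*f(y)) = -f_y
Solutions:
 Integral(1/atan(sqrt(3)*_y), (_y, f(y))) = C1 + sqrt(3)*y


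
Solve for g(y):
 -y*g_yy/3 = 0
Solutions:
 g(y) = C1 + C2*y


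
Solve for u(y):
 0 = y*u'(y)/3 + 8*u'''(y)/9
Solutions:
 u(y) = C1 + Integral(C2*airyai(-3^(1/3)*y/2) + C3*airybi(-3^(1/3)*y/2), y)


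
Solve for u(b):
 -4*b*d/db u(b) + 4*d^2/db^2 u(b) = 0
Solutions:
 u(b) = C1 + C2*erfi(sqrt(2)*b/2)


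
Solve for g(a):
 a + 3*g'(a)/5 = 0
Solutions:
 g(a) = C1 - 5*a^2/6


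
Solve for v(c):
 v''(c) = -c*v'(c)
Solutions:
 v(c) = C1 + C2*erf(sqrt(2)*c/2)


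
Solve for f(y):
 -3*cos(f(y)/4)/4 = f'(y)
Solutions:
 3*y/4 - 2*log(sin(f(y)/4) - 1) + 2*log(sin(f(y)/4) + 1) = C1


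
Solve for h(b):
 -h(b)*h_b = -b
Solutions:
 h(b) = -sqrt(C1 + b^2)
 h(b) = sqrt(C1 + b^2)


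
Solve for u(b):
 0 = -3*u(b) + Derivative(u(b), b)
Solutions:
 u(b) = C1*exp(3*b)
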